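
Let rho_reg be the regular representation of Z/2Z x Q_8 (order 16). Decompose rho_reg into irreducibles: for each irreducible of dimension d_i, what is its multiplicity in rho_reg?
Each irreducible V_i of dimension d_i appears with multiplicity d_i, i.e. rho_reg = (direct sum over all irreducibles V_i) d_i V_i. The irreducible dimensions for Z/2Z x Q_8 are 1, 1, 1, 1, 1, 1, 1, 1, 2, 2: 8 irreducibles of dimension 1, each with multiplicity 1; 2 irreducibles of dimension 2, each with multiplicity 2. Total dimension 8*1*1 + 2*2*2 = 16 = |G|.

Why: General theorem: in the regular representation of a finite group G, each irreducible appears with multiplicity equal to its dimension. Check: dim(rho_reg) = sum d_i^2 = 1 + 1 + 1 + 1 + 1 + 1 + 1 + 1 + 4 + 4 = 16 = |G|.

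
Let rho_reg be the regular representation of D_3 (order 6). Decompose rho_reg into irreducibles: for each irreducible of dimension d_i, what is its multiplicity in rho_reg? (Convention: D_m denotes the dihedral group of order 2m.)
Each irreducible V_i of dimension d_i appears with multiplicity d_i, i.e. rho_reg = (direct sum over all irreducibles V_i) d_i V_i. The irreducible dimensions for D_3 are 1, 1, 2: 2 irreducibles of dimension 1, each with multiplicity 1; 1 irreducible of dimension 2, with multiplicity 2. Total dimension 2*1*1 + 1*2*2 = 6 = |G|.

Solution. General theorem: in the regular representation of a finite group G, each irreducible appears with multiplicity equal to its dimension. Check: dim(rho_reg) = sum d_i^2 = 1 + 1 + 4 = 6 = |G|.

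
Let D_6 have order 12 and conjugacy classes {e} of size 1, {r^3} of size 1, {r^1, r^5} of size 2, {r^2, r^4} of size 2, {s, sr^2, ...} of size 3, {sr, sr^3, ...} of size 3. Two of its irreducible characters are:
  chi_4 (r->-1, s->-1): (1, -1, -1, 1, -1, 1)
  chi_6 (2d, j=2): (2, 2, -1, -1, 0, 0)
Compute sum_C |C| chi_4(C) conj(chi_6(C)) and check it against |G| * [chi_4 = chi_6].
Sum = 0; so <chi_4, chi_6> = 0 (distinct irreducibles are orthogonal).

Explanation: Compute term by term over conjugacy classes (|C| * chi_4(C) * conj(chi_6(C))):
  1*(1)*conj(2) + 1*(-1)*conj(2) + 2*(-1)*conj(-1) + 2*(1)*conj(-1) + 3*(-1)*conj(0) + 3*(1)*conj(0)
  = (2) + (-2) + (2) + (-2) + (0) + (0)
  = 0.
Dividing by |G| = 12 gives 0/12 = 0, matching the row-orthogonality relation <chi_4, chi_6> = [chi_4 = chi_6].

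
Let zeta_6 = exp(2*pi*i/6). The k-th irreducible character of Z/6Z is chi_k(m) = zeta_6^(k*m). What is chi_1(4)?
chi_1(4) = zeta_6^4 = exp(-2*I*pi/3)

Argument: chi_1(4) = zeta_6^(1*4) = zeta_6^4. Since zeta_6^6 = 1, this equals zeta_6^4 = exp(2*pi*i*4/6) = exp(-2*I*pi/3).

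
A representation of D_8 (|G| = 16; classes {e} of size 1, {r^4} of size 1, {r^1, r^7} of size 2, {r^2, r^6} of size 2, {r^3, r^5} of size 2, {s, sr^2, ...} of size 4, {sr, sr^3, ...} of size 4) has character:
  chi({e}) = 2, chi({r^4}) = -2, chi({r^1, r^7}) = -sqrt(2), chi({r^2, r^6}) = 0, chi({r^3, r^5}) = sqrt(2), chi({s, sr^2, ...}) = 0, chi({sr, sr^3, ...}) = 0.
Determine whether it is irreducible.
Irreducible: <chi, chi> = 1.

Proof sketch: <chi, chi> = (1/|G|) sum_C |C| * |chi(C)|^2 = (1/16)[1*|2|^2 + 1*|-2|^2 + 2*|-sqrt(2)|^2 + 2*|0|^2 + 2*|sqrt(2)|^2 + 4*|0|^2 + 4*|0|^2]
  = (1/16)[(4) + (4) + (4) + (0) + (4) + (0) + (0)] = 16/16 = 1.
A character is irreducible iff <chi, chi> = 1, so this representation is irreducible.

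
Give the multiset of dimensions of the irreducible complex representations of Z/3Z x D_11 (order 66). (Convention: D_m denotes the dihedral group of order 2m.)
Dimensions: 1, 1, 1, 1, 1, 1, 2, 2, 2, 2, 2, 2, 2, 2, 2, 2, 2, 2, 2, 2, 2

Details: There are 21 irreducibles (= number of conjugacy classes). Their dimensions d_i satisfy sum d_i^2 = |G| = 66: 1 + 1 + 1 + 1 + 1 + 1 + 4 + 4 + 4 + 4 + 4 + 4 + 4 + 4 + 4 + 4 + 4 + 4 + 4 + 4 + 4 = 66. (For the product with Z/3Z: each of the 3 1-dim characters of Z/3Z tensors with each irrep of D_11, giving 3 copies of each D_11-dimension.)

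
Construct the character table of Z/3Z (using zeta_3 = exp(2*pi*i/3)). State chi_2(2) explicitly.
Character table of Z/3Z (irreps indexed chi_0,...,chi_2 with chi_k(m) = zeta_3^(k*m), zeta_3 = exp(2*pi*i/3)):
  irrep \ class  {0} (size 1)  {1} (size 1)    {2} (size 1)  
  chi_0          1             1               1             
  chi_1          1             exp(2*I*pi/3)   exp(-2*I*pi/3)
  chi_2          1             exp(-2*I*pi/3)  exp(2*I*pi/3) 

Spot check: chi_2(2) = zeta_3^(2*2) = zeta_3^4 = exp(2*I*pi/3).

Working: Z/3Z is abelian, so all 3 irreducible complex representations are 1-dimensional. They are given by chi_k(m) = zeta_3^(k*m) for k = 0,...,2. Row orthogonality: sum_m chi_k(m) conj(chi_l(m)) = 3 * [k = l].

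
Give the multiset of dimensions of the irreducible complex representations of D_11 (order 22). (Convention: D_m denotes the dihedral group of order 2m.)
Dimensions: 1, 1, 2, 2, 2, 2, 2

There are 7 irreducibles (= number of conjugacy classes). Their dimensions d_i satisfy sum d_i^2 = |G| = 22: 1 + 1 + 4 + 4 + 4 + 4 + 4 = 22.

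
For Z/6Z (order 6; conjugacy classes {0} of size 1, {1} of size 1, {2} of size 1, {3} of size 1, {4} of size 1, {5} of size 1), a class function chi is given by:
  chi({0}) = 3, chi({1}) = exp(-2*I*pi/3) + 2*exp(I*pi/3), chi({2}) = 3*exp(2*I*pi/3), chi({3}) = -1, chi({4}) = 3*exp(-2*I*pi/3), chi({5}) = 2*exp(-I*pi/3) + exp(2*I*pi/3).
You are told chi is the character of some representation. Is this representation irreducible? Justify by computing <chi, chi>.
Not irreducible (reducible): <chi, chi> = 5 > 1.

Proof sketch: <chi, chi> = (1/|G|) sum_C |C| * |chi(C)|^2 = (1/6)[1*|3|^2 + 1*|exp(-2*I*pi/3) + 2*exp(I*pi/3)|^2 + 1*|3*exp(2*I*pi/3)|^2 + 1*|-1|^2 + 1*|3*exp(-2*I*pi/3)|^2 + 1*|2*exp(-I*pi/3) + exp(2*I*pi/3)|^2]
  = (1/6)[(9) + (1) + (9) + (1) + (9) + (1)] = 30/6 = 5.
(Exp terms are combined using exp(i*s)*conj(exp(i*t)) = exp(i*(s-t)), and sums of them are collapsed using the identity that for every m > 1 the m distinct m-th roots of unity sum to 0, e.g. 1 + exp(2*I*pi/3) + exp(-2*I*pi/3) = 0.)
A character is irreducible iff <chi, chi> = 1, so this representation is reducible.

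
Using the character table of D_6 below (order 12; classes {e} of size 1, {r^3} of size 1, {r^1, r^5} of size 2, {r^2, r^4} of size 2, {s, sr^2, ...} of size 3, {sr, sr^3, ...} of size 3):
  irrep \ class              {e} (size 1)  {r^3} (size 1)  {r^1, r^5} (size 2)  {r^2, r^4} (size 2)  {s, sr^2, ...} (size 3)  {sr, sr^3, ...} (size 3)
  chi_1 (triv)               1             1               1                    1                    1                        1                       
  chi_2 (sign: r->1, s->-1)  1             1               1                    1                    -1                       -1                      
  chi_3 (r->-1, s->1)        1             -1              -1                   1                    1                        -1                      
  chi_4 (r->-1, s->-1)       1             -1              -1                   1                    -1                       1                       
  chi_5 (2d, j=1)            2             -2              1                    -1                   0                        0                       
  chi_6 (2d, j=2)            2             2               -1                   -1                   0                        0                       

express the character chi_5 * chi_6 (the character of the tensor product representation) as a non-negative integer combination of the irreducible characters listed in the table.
chi_5 tensor chi_6 = chi_3 + chi_4 + chi_5 (all other irreducibles have multiplicity 0).

Details: The character of a tensor product is the pointwise product (chi_5 * chi_6)(C) = chi_5(C) * chi_6(C):
  {e}: (2)*(2), {r^3}: (-2)*(2), {r^1, r^5}: (1)*(-1), {r^2, r^4}: (-1)*(-1), {s, sr^2, ...}: (0)*(0), {sr, sr^3, ...}: (0)*(0)
so (chi_5 * chi_6) takes values
  {e} -> 4, {r^3} -> -4, {r^1, r^5} -> -1, {r^2, r^4} -> 1, {s, sr^2, ...} -> 0, {sr, sr^3, ...} -> 0.
Now take the inner product of this character with each irreducible chi from the table, <chi_5*chi_6, chi> = (1/12) sum_C |C| (chi_5*chi_6)(C) conj(chi(C)):
  <chi_5*chi_6, chi_1> = (1/12)[1*(4)*conj(1) + 1*(-4)*conj(1) + 2*(-1)*conj(1) + 2*(1)*conj(1) + 3*(0)*conj(1) + 3*(0)*conj(1)]
      = (1/12)[(4) + (-4) + (-2) + (2) + (0) + (0)] = 0/12 = 0
  <chi_5*chi_6, chi_2> = (1/12)[1*(4)*conj(1) + 1*(-4)*conj(1) + 2*(-1)*conj(1) + 2*(1)*conj(1) + 3*(0)*conj(-1) + 3*(0)*conj(-1)]
      = (1/12)[(4) + (-4) + (-2) + (2) + (0) + (0)] = 0/12 = 0
  <chi_5*chi_6, chi_3> = (1/12)[1*(4)*conj(1) + 1*(-4)*conj(-1) + 2*(-1)*conj(-1) + 2*(1)*conj(1) + 3*(0)*conj(1) + 3*(0)*conj(-1)]
      = (1/12)[(4) + (4) + (2) + (2) + (0) + (0)] = 12/12 = 1
  <chi_5*chi_6, chi_4> = (1/12)[1*(4)*conj(1) + 1*(-4)*conj(-1) + 2*(-1)*conj(-1) + 2*(1)*conj(1) + 3*(0)*conj(-1) + 3*(0)*conj(1)]
      = (1/12)[(4) + (4) + (2) + (2) + (0) + (0)] = 12/12 = 1
  <chi_5*chi_6, chi_5> = (1/12)[1*(4)*conj(2) + 1*(-4)*conj(-2) + 2*(-1)*conj(1) + 2*(1)*conj(-1) + 3*(0)*conj(0) + 3*(0)*conj(0)]
      = (1/12)[(8) + (8) + (-2) + (-2) + (0) + (0)] = 12/12 = 1
  <chi_5*chi_6, chi_6> = (1/12)[1*(4)*conj(2) + 1*(-4)*conj(2) + 2*(-1)*conj(-1) + 2*(1)*conj(-1) + 3*(0)*conj(0) + 3*(0)*conj(0)]
      = (1/12)[(8) + (-8) + (2) + (-2) + (0) + (0)] = 0/12 = 0
Hence the multiplicities are chi_3: 1, chi_4: 1, chi_5: 1. Dimension check: dim(chi_5)*dim(chi_6) = 2*2 = 4 and sum (mult * dim) = 1*1 + 1*1 + 1*2 = 4.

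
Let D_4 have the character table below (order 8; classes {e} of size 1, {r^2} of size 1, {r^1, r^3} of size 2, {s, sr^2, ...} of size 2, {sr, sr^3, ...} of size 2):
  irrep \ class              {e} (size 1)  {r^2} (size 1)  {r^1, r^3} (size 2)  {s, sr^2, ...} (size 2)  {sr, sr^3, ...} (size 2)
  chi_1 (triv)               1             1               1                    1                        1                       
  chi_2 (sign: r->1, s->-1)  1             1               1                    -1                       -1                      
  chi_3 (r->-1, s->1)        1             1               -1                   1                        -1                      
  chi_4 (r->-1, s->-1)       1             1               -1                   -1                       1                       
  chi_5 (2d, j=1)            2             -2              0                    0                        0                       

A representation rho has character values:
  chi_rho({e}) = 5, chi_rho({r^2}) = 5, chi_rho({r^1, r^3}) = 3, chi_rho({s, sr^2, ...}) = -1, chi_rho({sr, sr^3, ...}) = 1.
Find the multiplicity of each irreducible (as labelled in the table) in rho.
Multiplicities: chi_1: 2, chi_2: 2, chi_3: 0, chi_4: 1, chi_5: 0.

Reasoning: Use <chi_rho, chi> = (1/|G|) sum_C |C| * chi_rho(C) * conj(chi(C)) with |G| = 8 for each irreducible chi in the table:
  <chi_rho, chi_1> = (1/8)[1*(5)*conj(1) + 1*(5)*conj(1) + 2*(3)*conj(1) + 2*(-1)*conj(1) + 2*(1)*conj(1)]
      = (1/8)[(5) + (5) + (6) + (-2) + (2)] = 16/8 = 2
  <chi_rho, chi_2> = (1/8)[1*(5)*conj(1) + 1*(5)*conj(1) + 2*(3)*conj(1) + 2*(-1)*conj(-1) + 2*(1)*conj(-1)]
      = (1/8)[(5) + (5) + (6) + (2) + (-2)] = 16/8 = 2
  <chi_rho, chi_3> = (1/8)[1*(5)*conj(1) + 1*(5)*conj(1) + 2*(3)*conj(-1) + 2*(-1)*conj(1) + 2*(1)*conj(-1)]
      = (1/8)[(5) + (5) + (-6) + (-2) + (-2)] = 0/8 = 0
  <chi_rho, chi_4> = (1/8)[1*(5)*conj(1) + 1*(5)*conj(1) + 2*(3)*conj(-1) + 2*(-1)*conj(-1) + 2*(1)*conj(1)]
      = (1/8)[(5) + (5) + (-6) + (2) + (2)] = 8/8 = 1
  <chi_rho, chi_5> = (1/8)[1*(5)*conj(2) + 1*(5)*conj(-2) + 2*(3)*conj(0) + 2*(-1)*conj(0) + 2*(1)*conj(0)]
      = (1/8)[(10) + (-10) + (0) + (0) + (0)] = 0/8 = 0
Dimension check: dim(rho) = sum (mult * dim) = 2*1 + 2*1 + 0*1 + 1*1 + 0*2 = 5 = chi_rho(e) = 5.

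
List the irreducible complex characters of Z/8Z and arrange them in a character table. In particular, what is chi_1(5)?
Character table of Z/8Z (irreps indexed chi_0,...,chi_7 with chi_k(m) = zeta_8^(k*m), zeta_8 = exp(2*pi*i/8)):
  irrep \ class  {0} (size 1)  {1} (size 1)    {2} (size 1)  {3} (size 1)    {4} (size 1)  {5} (size 1)    {6} (size 1)  {7} (size 1)  
  chi_0          1             1               1             1               1             1               1             1             
  chi_1          1             exp(I*pi/4)     I             exp(3*I*pi/4)   -1            exp(-3*I*pi/4)  -I            exp(-I*pi/4)  
  chi_2          1             I               -1            -I              1             I               -1            -I            
  chi_3          1             exp(3*I*pi/4)   -I            exp(I*pi/4)     -1            exp(-I*pi/4)    I             exp(-3*I*pi/4)
  chi_4          1             -1              1             -1              1             -1              1             -1            
  chi_5          1             exp(-3*I*pi/4)  I             exp(-I*pi/4)    -1            exp(I*pi/4)     -I            exp(3*I*pi/4) 
  chi_6          1             -I              -1            I               1             -I              -1            I             
  chi_7          1             exp(-I*pi/4)    -I            exp(-3*I*pi/4)  -1            exp(3*I*pi/4)   I             exp(I*pi/4)   

Spot check: chi_1(5) = zeta_8^(1*5) = zeta_8^5 = exp(-3*I*pi/4).

Working: Z/8Z is abelian, so all 8 irreducible complex representations are 1-dimensional. They are given by chi_k(m) = zeta_8^(k*m) for k = 0,...,7. Row orthogonality: sum_m chi_k(m) conj(chi_l(m)) = 8 * [k = l].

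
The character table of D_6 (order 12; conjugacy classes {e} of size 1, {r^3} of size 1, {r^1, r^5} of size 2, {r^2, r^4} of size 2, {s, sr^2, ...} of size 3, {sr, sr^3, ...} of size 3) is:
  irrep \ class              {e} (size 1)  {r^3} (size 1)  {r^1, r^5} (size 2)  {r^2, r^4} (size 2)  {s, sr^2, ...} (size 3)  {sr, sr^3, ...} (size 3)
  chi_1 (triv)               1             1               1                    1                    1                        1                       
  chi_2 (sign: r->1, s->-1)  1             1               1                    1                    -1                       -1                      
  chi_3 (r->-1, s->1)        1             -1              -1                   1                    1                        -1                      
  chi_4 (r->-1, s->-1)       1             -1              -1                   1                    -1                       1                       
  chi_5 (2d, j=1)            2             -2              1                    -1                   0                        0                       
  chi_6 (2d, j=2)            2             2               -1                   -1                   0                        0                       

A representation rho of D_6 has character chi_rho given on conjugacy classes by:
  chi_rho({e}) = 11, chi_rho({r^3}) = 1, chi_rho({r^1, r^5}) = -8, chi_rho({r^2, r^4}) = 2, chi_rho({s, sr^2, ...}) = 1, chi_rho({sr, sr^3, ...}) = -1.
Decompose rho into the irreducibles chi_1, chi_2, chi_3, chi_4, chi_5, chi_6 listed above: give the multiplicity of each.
Multiplicities: chi_1: 0, chi_2: 0, chi_3: 3, chi_4: 2, chi_5: 0, chi_6: 3.

Justification: Use <chi_rho, chi> = (1/|G|) sum_C |C| * chi_rho(C) * conj(chi(C)) with |G| = 12 for each irreducible chi in the table:
  <chi_rho, chi_1> = (1/12)[1*(11)*conj(1) + 1*(1)*conj(1) + 2*(-8)*conj(1) + 2*(2)*conj(1) + 3*(1)*conj(1) + 3*(-1)*conj(1)]
      = (1/12)[(11) + (1) + (-16) + (4) + (3) + (-3)] = 0/12 = 0
  <chi_rho, chi_2> = (1/12)[1*(11)*conj(1) + 1*(1)*conj(1) + 2*(-8)*conj(1) + 2*(2)*conj(1) + 3*(1)*conj(-1) + 3*(-1)*conj(-1)]
      = (1/12)[(11) + (1) + (-16) + (4) + (-3) + (3)] = 0/12 = 0
  <chi_rho, chi_3> = (1/12)[1*(11)*conj(1) + 1*(1)*conj(-1) + 2*(-8)*conj(-1) + 2*(2)*conj(1) + 3*(1)*conj(1) + 3*(-1)*conj(-1)]
      = (1/12)[(11) + (-1) + (16) + (4) + (3) + (3)] = 36/12 = 3
  <chi_rho, chi_4> = (1/12)[1*(11)*conj(1) + 1*(1)*conj(-1) + 2*(-8)*conj(-1) + 2*(2)*conj(1) + 3*(1)*conj(-1) + 3*(-1)*conj(1)]
      = (1/12)[(11) + (-1) + (16) + (4) + (-3) + (-3)] = 24/12 = 2
  <chi_rho, chi_5> = (1/12)[1*(11)*conj(2) + 1*(1)*conj(-2) + 2*(-8)*conj(1) + 2*(2)*conj(-1) + 3*(1)*conj(0) + 3*(-1)*conj(0)]
      = (1/12)[(22) + (-2) + (-16) + (-4) + (0) + (0)] = 0/12 = 0
  <chi_rho, chi_6> = (1/12)[1*(11)*conj(2) + 1*(1)*conj(2) + 2*(-8)*conj(-1) + 2*(2)*conj(-1) + 3*(1)*conj(0) + 3*(-1)*conj(0)]
      = (1/12)[(22) + (2) + (16) + (-4) + (0) + (0)] = 36/12 = 3
Dimension check: dim(rho) = sum (mult * dim) = 0*1 + 0*1 + 3*1 + 2*1 + 0*2 + 3*2 = 11 = chi_rho(e) = 11.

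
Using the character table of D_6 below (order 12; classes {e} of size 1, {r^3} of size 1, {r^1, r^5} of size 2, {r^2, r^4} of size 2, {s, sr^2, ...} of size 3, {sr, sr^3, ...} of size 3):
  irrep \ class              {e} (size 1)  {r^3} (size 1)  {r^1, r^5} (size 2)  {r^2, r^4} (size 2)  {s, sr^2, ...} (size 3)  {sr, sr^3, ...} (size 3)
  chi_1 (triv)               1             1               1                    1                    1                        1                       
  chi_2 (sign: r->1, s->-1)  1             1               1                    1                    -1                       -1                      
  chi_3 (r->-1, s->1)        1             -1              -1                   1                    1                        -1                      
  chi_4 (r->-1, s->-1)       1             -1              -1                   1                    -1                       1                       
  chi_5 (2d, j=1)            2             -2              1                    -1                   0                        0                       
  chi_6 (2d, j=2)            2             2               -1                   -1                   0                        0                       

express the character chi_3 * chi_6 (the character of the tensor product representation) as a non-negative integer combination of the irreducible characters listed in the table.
chi_3 tensor chi_6 = chi_5 (all other irreducibles have multiplicity 0).

Details: The character of a tensor product is the pointwise product (chi_3 * chi_6)(C) = chi_3(C) * chi_6(C):
  {e}: (1)*(2), {r^3}: (-1)*(2), {r^1, r^5}: (-1)*(-1), {r^2, r^4}: (1)*(-1), {s, sr^2, ...}: (1)*(0), {sr, sr^3, ...}: (-1)*(0)
so (chi_3 * chi_6) takes values
  {e} -> 2, {r^3} -> -2, {r^1, r^5} -> 1, {r^2, r^4} -> -1, {s, sr^2, ...} -> 0, {sr, sr^3, ...} -> 0.
Now take the inner product of this character with each irreducible chi from the table, <chi_3*chi_6, chi> = (1/12) sum_C |C| (chi_3*chi_6)(C) conj(chi(C)):
  <chi_3*chi_6, chi_1> = (1/12)[1*(2)*conj(1) + 1*(-2)*conj(1) + 2*(1)*conj(1) + 2*(-1)*conj(1) + 3*(0)*conj(1) + 3*(0)*conj(1)]
      = (1/12)[(2) + (-2) + (2) + (-2) + (0) + (0)] = 0/12 = 0
  <chi_3*chi_6, chi_2> = (1/12)[1*(2)*conj(1) + 1*(-2)*conj(1) + 2*(1)*conj(1) + 2*(-1)*conj(1) + 3*(0)*conj(-1) + 3*(0)*conj(-1)]
      = (1/12)[(2) + (-2) + (2) + (-2) + (0) + (0)] = 0/12 = 0
  <chi_3*chi_6, chi_3> = (1/12)[1*(2)*conj(1) + 1*(-2)*conj(-1) + 2*(1)*conj(-1) + 2*(-1)*conj(1) + 3*(0)*conj(1) + 3*(0)*conj(-1)]
      = (1/12)[(2) + (2) + (-2) + (-2) + (0) + (0)] = 0/12 = 0
  <chi_3*chi_6, chi_4> = (1/12)[1*(2)*conj(1) + 1*(-2)*conj(-1) + 2*(1)*conj(-1) + 2*(-1)*conj(1) + 3*(0)*conj(-1) + 3*(0)*conj(1)]
      = (1/12)[(2) + (2) + (-2) + (-2) + (0) + (0)] = 0/12 = 0
  <chi_3*chi_6, chi_5> = (1/12)[1*(2)*conj(2) + 1*(-2)*conj(-2) + 2*(1)*conj(1) + 2*(-1)*conj(-1) + 3*(0)*conj(0) + 3*(0)*conj(0)]
      = (1/12)[(4) + (4) + (2) + (2) + (0) + (0)] = 12/12 = 1
  <chi_3*chi_6, chi_6> = (1/12)[1*(2)*conj(2) + 1*(-2)*conj(2) + 2*(1)*conj(-1) + 2*(-1)*conj(-1) + 3*(0)*conj(0) + 3*(0)*conj(0)]
      = (1/12)[(4) + (-4) + (-2) + (2) + (0) + (0)] = 0/12 = 0
Hence the multiplicities are chi_5: 1. Dimension check: dim(chi_3)*dim(chi_6) = 1*2 = 2 and sum (mult * dim) = 1*2 = 2.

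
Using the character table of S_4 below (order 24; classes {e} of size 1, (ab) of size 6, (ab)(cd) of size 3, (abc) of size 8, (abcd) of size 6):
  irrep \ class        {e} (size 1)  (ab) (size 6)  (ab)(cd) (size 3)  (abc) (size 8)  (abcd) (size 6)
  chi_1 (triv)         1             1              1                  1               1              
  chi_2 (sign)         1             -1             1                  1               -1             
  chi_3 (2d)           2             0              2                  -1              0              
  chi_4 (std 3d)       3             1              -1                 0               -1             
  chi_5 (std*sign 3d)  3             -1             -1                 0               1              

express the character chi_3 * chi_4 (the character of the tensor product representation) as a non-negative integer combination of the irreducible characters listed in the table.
chi_3 tensor chi_4 = chi_4 + chi_5 (all other irreducibles have multiplicity 0).

Why: The character of a tensor product is the pointwise product (chi_3 * chi_4)(C) = chi_3(C) * chi_4(C):
  {e}: (2)*(3), (ab): (0)*(1), (ab)(cd): (2)*(-1), (abc): (-1)*(0), (abcd): (0)*(-1)
so (chi_3 * chi_4) takes values
  {e} -> 6, (ab) -> 0, (ab)(cd) -> -2, (abc) -> 0, (abcd) -> 0.
Now take the inner product of this character with each irreducible chi from the table, <chi_3*chi_4, chi> = (1/24) sum_C |C| (chi_3*chi_4)(C) conj(chi(C)):
  <chi_3*chi_4, chi_1> = (1/24)[1*(6)*conj(1) + 6*(0)*conj(1) + 3*(-2)*conj(1) + 8*(0)*conj(1) + 6*(0)*conj(1)]
      = (1/24)[(6) + (0) + (-6) + (0) + (0)] = 0/24 = 0
  <chi_3*chi_4, chi_2> = (1/24)[1*(6)*conj(1) + 6*(0)*conj(-1) + 3*(-2)*conj(1) + 8*(0)*conj(1) + 6*(0)*conj(-1)]
      = (1/24)[(6) + (0) + (-6) + (0) + (0)] = 0/24 = 0
  <chi_3*chi_4, chi_3> = (1/24)[1*(6)*conj(2) + 6*(0)*conj(0) + 3*(-2)*conj(2) + 8*(0)*conj(-1) + 6*(0)*conj(0)]
      = (1/24)[(12) + (0) + (-12) + (0) + (0)] = 0/24 = 0
  <chi_3*chi_4, chi_4> = (1/24)[1*(6)*conj(3) + 6*(0)*conj(1) + 3*(-2)*conj(-1) + 8*(0)*conj(0) + 6*(0)*conj(-1)]
      = (1/24)[(18) + (0) + (6) + (0) + (0)] = 24/24 = 1
  <chi_3*chi_4, chi_5> = (1/24)[1*(6)*conj(3) + 6*(0)*conj(-1) + 3*(-2)*conj(-1) + 8*(0)*conj(0) + 6*(0)*conj(1)]
      = (1/24)[(18) + (0) + (6) + (0) + (0)] = 24/24 = 1
Hence the multiplicities are chi_4: 1, chi_5: 1. Dimension check: dim(chi_3)*dim(chi_4) = 2*3 = 6 and sum (mult * dim) = 1*3 + 1*3 = 6.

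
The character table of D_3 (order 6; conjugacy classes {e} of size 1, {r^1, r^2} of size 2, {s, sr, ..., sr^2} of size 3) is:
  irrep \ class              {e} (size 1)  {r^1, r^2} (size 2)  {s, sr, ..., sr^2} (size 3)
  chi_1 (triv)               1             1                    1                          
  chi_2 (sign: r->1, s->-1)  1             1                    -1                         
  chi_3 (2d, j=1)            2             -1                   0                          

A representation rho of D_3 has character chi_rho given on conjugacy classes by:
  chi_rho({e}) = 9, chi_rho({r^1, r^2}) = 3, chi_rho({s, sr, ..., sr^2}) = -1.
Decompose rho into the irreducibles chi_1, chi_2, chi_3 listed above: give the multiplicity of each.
Multiplicities: chi_1: 2, chi_2: 3, chi_3: 2.

Explanation: Use <chi_rho, chi> = (1/|G|) sum_C |C| * chi_rho(C) * conj(chi(C)) with |G| = 6 for each irreducible chi in the table:
  <chi_rho, chi_1> = (1/6)[1*(9)*conj(1) + 2*(3)*conj(1) + 3*(-1)*conj(1)]
      = (1/6)[(9) + (6) + (-3)] = 12/6 = 2
  <chi_rho, chi_2> = (1/6)[1*(9)*conj(1) + 2*(3)*conj(1) + 3*(-1)*conj(-1)]
      = (1/6)[(9) + (6) + (3)] = 18/6 = 3
  <chi_rho, chi_3> = (1/6)[1*(9)*conj(2) + 2*(3)*conj(-1) + 3*(-1)*conj(0)]
      = (1/6)[(18) + (-6) + (0)] = 12/6 = 2
Dimension check: dim(rho) = sum (mult * dim) = 2*1 + 3*1 + 2*2 = 9 = chi_rho(e) = 9.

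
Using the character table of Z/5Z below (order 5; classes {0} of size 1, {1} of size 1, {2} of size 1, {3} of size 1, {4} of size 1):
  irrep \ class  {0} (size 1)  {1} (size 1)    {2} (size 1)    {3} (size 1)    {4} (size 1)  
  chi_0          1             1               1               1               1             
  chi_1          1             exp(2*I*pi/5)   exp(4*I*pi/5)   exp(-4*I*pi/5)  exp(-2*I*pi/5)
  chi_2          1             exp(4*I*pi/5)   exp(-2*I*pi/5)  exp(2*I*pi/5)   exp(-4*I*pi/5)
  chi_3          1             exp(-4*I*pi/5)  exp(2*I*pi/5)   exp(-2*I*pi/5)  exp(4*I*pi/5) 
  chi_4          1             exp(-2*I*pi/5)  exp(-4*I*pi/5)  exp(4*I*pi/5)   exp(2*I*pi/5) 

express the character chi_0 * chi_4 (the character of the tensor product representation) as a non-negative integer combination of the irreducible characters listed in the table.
chi_0 tensor chi_4 = chi_4 (all other irreducibles have multiplicity 0).

Justification: The character of a tensor product is the pointwise product (chi_0 * chi_4)(C) = chi_0(C) * chi_4(C):
  {0}: (1)*(1), {1}: (1)*(exp(-2*I*pi/5)), {2}: (1)*(exp(-4*I*pi/5)), {3}: (1)*(exp(4*I*pi/5)), {4}: (1)*(exp(2*I*pi/5))
so (chi_0 * chi_4) takes values
  {0} -> 1, {1} -> exp(-2*I*pi/5), {2} -> exp(-4*I*pi/5), {3} -> exp(4*I*pi/5), {4} -> exp(2*I*pi/5).
Now take the inner product of this character with each irreducible chi from the table, <chi_0*chi_4, chi> = (1/5) sum_C |C| (chi_0*chi_4)(C) conj(chi(C)):
  <chi_0*chi_4, chi_0> = (1/5)[1*(1)*conj(1) + 1*(exp(-2*I*pi/5))*conj(1) + 1*(exp(-4*I*pi/5))*conj(1) + 1*(exp(4*I*pi/5))*conj(1) + 1*(exp(2*I*pi/5))*conj(1)]
      = (1/5)[(1) + (exp(-2*I*pi/5)) + (exp(-4*I*pi/5)) + (exp(4*I*pi/5)) + (exp(2*I*pi/5))] = 0/5 = 0
  <chi_0*chi_4, chi_1> = (1/5)[1*(1)*conj(1) + 1*(exp(-2*I*pi/5))*conj(exp(2*I*pi/5)) + 1*(exp(-4*I*pi/5))*conj(exp(4*I*pi/5)) + 1*(exp(4*I*pi/5))*conj(exp(-4*I*pi/5)) + 1*(exp(2*I*pi/5))*conj(exp(-2*I*pi/5))]
      = (1/5)[(1) + (exp(-4*I*pi/5)) + (exp(2*I*pi/5)) + (exp(-2*I*pi/5)) + (exp(4*I*pi/5))] = 0/5 = 0
  <chi_0*chi_4, chi_2> = (1/5)[1*(1)*conj(1) + 1*(exp(-2*I*pi/5))*conj(exp(4*I*pi/5)) + 1*(exp(-4*I*pi/5))*conj(exp(-2*I*pi/5)) + 1*(exp(4*I*pi/5))*conj(exp(2*I*pi/5)) + 1*(exp(2*I*pi/5))*conj(exp(-4*I*pi/5))]
      = (1/5)[(1) + (exp(4*I*pi/5)) + (exp(-2*I*pi/5)) + (exp(2*I*pi/5)) + (exp(-4*I*pi/5))] = 0/5 = 0
  <chi_0*chi_4, chi_3> = (1/5)[1*(1)*conj(1) + 1*(exp(-2*I*pi/5))*conj(exp(-4*I*pi/5)) + 1*(exp(-4*I*pi/5))*conj(exp(2*I*pi/5)) + 1*(exp(4*I*pi/5))*conj(exp(-2*I*pi/5)) + 1*(exp(2*I*pi/5))*conj(exp(4*I*pi/5))]
      = (1/5)[(1) + (exp(2*I*pi/5)) + (exp(4*I*pi/5)) + (exp(-4*I*pi/5)) + (exp(-2*I*pi/5))] = 0/5 = 0
  <chi_0*chi_4, chi_4> = (1/5)[1*(1)*conj(1) + 1*(exp(-2*I*pi/5))*conj(exp(-2*I*pi/5)) + 1*(exp(-4*I*pi/5))*conj(exp(-4*I*pi/5)) + 1*(exp(4*I*pi/5))*conj(exp(4*I*pi/5)) + 1*(exp(2*I*pi/5))*conj(exp(2*I*pi/5))]
      = (1/5)[(1) + (1) + (1) + (1) + (1)] = 5/5 = 1
(Exp terms are combined using exp(i*s)*conj(exp(i*t)) = exp(i*(s-t)), and sums of them are collapsed using the identity that for every m > 1 the m distinct m-th roots of unity sum to 0, e.g. 1 + exp(2*I*pi/3) + exp(-2*I*pi/3) = 0.)
Hence the multiplicities are chi_4: 1. Dimension check: dim(chi_0)*dim(chi_4) = 1*1 = 1 and sum (mult * dim) = 1*1 = 1.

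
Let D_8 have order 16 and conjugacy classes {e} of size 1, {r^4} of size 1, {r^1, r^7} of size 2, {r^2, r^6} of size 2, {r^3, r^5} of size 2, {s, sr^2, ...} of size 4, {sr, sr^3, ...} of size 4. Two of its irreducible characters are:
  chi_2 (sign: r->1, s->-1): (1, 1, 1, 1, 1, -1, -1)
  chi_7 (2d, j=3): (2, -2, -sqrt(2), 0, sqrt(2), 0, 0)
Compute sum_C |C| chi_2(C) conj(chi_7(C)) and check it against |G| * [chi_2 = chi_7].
Sum = 0; so <chi_2, chi_7> = 0 (distinct irreducibles are orthogonal).

Justification: Compute term by term over conjugacy classes (|C| * chi_2(C) * conj(chi_7(C))):
  1*(1)*conj(2) + 1*(1)*conj(-2) + 2*(1)*conj(-sqrt(2)) + 2*(1)*conj(0) + 2*(1)*conj(sqrt(2)) + 4*(-1)*conj(0) + 4*(-1)*conj(0)
  = (2) + (-2) + (-2*sqrt(2)) + (0) + (2*sqrt(2)) + (0) + (0)
  = 0.
Dividing by |G| = 16 gives 0/16 = 0, matching the row-orthogonality relation <chi_2, chi_7> = [chi_2 = chi_7].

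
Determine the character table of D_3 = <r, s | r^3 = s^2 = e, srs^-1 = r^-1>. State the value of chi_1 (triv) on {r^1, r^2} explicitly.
Conjugacy classes: {e} of size 1, {r^1, r^2} of size 2, {s, sr, ..., sr^2} of size 3.
Character table:
  irrep \ class              {e} (size 1)  {r^1, r^2} (size 2)  {s, sr, ..., sr^2} (size 3)
  chi_1 (triv)               1             1                    1                          
  chi_2 (sign: r->1, s->-1)  1             1                    -1                         
  chi_3 (2d, j=1)            2             -1                   0                          

Spot check: chi_1 (triv) on {r^1, r^2} = 1.

Derivation: D_3 has order 2*3 = 6 with 3 conjugacy classes, hence 3 irreducibles. Sum of squared dims 1 + 1 + 4 = 6 = |G|. Linear characters come from the abelianisation; the 2-dimensional irreps have character r^k -> 2*cos(2*pi*j*k/3), reflections -> 0.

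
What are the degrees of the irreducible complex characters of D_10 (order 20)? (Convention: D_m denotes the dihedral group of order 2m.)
Dimensions: 1, 1, 1, 1, 2, 2, 2, 2

Reasoning: There are 8 irreducibles (= number of conjugacy classes). Their dimensions d_i satisfy sum d_i^2 = |G| = 20: 1 + 1 + 1 + 1 + 4 + 4 + 4 + 4 = 20.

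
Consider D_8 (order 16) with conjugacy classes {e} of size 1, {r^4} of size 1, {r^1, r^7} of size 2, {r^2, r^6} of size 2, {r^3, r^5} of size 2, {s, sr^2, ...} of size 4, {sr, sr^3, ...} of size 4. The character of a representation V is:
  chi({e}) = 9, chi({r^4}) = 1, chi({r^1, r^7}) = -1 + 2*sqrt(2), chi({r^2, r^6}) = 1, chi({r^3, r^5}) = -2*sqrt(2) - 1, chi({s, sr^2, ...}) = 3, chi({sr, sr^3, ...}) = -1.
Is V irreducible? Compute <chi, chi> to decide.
Not irreducible (reducible): <chi, chi> = 10 > 1.

Derivation: <chi, chi> = (1/|G|) sum_C |C| * |chi(C)|^2 = (1/16)[1*|9|^2 + 1*|1|^2 + 2*|-1 + 2*sqrt(2)|^2 + 2*|1|^2 + 2*|-2*sqrt(2) - 1|^2 + 4*|3|^2 + 4*|-1|^2]
  = (1/16)[(81) + (1) + (18 - 8*sqrt(2)) + (2) + (8*sqrt(2) + 18) + (36) + (4)] = 160/16 = 10.
A character is irreducible iff <chi, chi> = 1, so this representation is reducible.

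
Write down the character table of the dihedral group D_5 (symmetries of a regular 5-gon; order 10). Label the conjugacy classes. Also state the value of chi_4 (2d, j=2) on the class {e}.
Conjugacy classes: {e} of size 1, {r^1, r^4} of size 2, {r^2, r^3} of size 2, {s, sr, ..., sr^4} of size 5.
Character table:
  irrep \ class              {e} (size 1)  {r^1, r^4} (size 2)  {r^2, r^3} (size 2)  {s, sr, ..., sr^4} (size 5)
  chi_1 (triv)               1             1                    1                    1                          
  chi_2 (sign: r->1, s->-1)  1             1                    1                    -1                         
  chi_3 (2d, j=1)            2             -1/2 + sqrt(5)/2     -sqrt(5)/2 - 1/2     0                          
  chi_4 (2d, j=2)            2             -sqrt(5)/2 - 1/2     -1/2 + sqrt(5)/2     0                          

Spot check: chi_4 (2d, j=2) on {e} = 2.

Derivation: D_5 has order 2*5 = 10 with 4 conjugacy classes, hence 4 irreducibles. Sum of squared dims 1 + 1 + 4 + 4 = 10 = |G|. Linear characters come from the abelianisation; the 2-dimensional irreps have character r^k -> 2*cos(2*pi*j*k/5), reflections -> 0.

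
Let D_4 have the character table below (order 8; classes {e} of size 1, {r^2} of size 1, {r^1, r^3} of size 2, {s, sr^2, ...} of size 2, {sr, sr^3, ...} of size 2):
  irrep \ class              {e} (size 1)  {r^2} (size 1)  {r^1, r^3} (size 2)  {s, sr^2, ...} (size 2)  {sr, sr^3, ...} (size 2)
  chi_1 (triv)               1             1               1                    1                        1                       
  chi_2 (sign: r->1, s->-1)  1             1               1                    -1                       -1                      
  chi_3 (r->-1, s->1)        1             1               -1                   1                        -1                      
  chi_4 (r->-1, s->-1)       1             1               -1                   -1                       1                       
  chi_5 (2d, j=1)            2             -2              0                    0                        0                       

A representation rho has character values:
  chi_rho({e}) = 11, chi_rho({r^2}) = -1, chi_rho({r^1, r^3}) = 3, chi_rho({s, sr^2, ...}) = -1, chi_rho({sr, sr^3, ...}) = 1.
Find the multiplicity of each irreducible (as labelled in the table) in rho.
Multiplicities: chi_1: 2, chi_2: 2, chi_3: 0, chi_4: 1, chi_5: 3.

Proof sketch: Use <chi_rho, chi> = (1/|G|) sum_C |C| * chi_rho(C) * conj(chi(C)) with |G| = 8 for each irreducible chi in the table:
  <chi_rho, chi_1> = (1/8)[1*(11)*conj(1) + 1*(-1)*conj(1) + 2*(3)*conj(1) + 2*(-1)*conj(1) + 2*(1)*conj(1)]
      = (1/8)[(11) + (-1) + (6) + (-2) + (2)] = 16/8 = 2
  <chi_rho, chi_2> = (1/8)[1*(11)*conj(1) + 1*(-1)*conj(1) + 2*(3)*conj(1) + 2*(-1)*conj(-1) + 2*(1)*conj(-1)]
      = (1/8)[(11) + (-1) + (6) + (2) + (-2)] = 16/8 = 2
  <chi_rho, chi_3> = (1/8)[1*(11)*conj(1) + 1*(-1)*conj(1) + 2*(3)*conj(-1) + 2*(-1)*conj(1) + 2*(1)*conj(-1)]
      = (1/8)[(11) + (-1) + (-6) + (-2) + (-2)] = 0/8 = 0
  <chi_rho, chi_4> = (1/8)[1*(11)*conj(1) + 1*(-1)*conj(1) + 2*(3)*conj(-1) + 2*(-1)*conj(-1) + 2*(1)*conj(1)]
      = (1/8)[(11) + (-1) + (-6) + (2) + (2)] = 8/8 = 1
  <chi_rho, chi_5> = (1/8)[1*(11)*conj(2) + 1*(-1)*conj(-2) + 2*(3)*conj(0) + 2*(-1)*conj(0) + 2*(1)*conj(0)]
      = (1/8)[(22) + (2) + (0) + (0) + (0)] = 24/8 = 3
Dimension check: dim(rho) = sum (mult * dim) = 2*1 + 2*1 + 0*1 + 1*1 + 3*2 = 11 = chi_rho(e) = 11.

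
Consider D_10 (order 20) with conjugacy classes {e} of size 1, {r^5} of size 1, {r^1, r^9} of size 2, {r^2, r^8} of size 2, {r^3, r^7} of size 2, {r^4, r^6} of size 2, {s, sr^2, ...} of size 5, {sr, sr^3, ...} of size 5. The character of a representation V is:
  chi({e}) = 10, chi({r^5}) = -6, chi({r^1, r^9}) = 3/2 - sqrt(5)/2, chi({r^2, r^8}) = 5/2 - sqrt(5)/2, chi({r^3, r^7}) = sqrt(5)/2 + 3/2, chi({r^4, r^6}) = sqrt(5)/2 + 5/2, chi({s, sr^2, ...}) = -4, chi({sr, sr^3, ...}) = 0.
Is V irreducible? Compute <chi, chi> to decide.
Not irreducible (reducible): <chi, chi> = 13 > 1.

Explanation: <chi, chi> = (1/|G|) sum_C |C| * |chi(C)|^2 = (1/20)[1*|10|^2 + 1*|-6|^2 + 2*|3/2 - sqrt(5)/2|^2 + 2*|5/2 - sqrt(5)/2|^2 + 2*|sqrt(5)/2 + 3/2|^2 + 2*|sqrt(5)/2 + 5/2|^2 + 5*|-4|^2 + 5*|0|^2]
  = (1/20)[(100) + (36) + (7 - 3*sqrt(5)) + (15 - 5*sqrt(5)) + (3*sqrt(5) + 7) + (5*sqrt(5) + 15) + (80) + (0)] = 260/20 = 13.
A character is irreducible iff <chi, chi> = 1, so this representation is reducible.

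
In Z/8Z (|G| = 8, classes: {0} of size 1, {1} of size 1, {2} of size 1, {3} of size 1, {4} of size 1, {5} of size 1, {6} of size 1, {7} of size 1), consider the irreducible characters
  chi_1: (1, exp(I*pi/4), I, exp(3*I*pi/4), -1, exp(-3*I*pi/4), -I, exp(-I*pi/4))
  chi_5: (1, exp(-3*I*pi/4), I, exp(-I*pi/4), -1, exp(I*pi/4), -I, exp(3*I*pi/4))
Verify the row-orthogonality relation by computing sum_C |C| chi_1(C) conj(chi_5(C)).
Sum = 0; so <chi_1, chi_5> = 0 (distinct irreducibles are orthogonal).

Why: Compute term by term over conjugacy classes (|C| * chi_1(C) * conj(chi_5(C))):
  1*(1)*conj(1) + 1*(exp(I*pi/4))*conj(exp(-3*I*pi/4)) + 1*(I)*conj(I) + 1*(exp(3*I*pi/4))*conj(exp(-I*pi/4)) + 1*(-1)*conj(-1) + 1*(exp(-3*I*pi/4))*conj(exp(I*pi/4)) + 1*(-I)*conj(-I) + 1*(exp(-I*pi/4))*conj(exp(3*I*pi/4))
  = (1) + (-1) + (1) + (-1) + (1) + (-1) + (1) + (-1)
  = 0.
(Exp terms are combined using exp(i*s)*conj(exp(i*t)) = exp(i*(s-t)), and sums of them are collapsed using the identity that for every m > 1 the m distinct m-th roots of unity sum to 0, e.g. 1 + exp(2*I*pi/3) + exp(-2*I*pi/3) = 0.)
Dividing by |G| = 8 gives 0/8 = 0, matching the row-orthogonality relation <chi_1, chi_5> = [chi_1 = chi_5].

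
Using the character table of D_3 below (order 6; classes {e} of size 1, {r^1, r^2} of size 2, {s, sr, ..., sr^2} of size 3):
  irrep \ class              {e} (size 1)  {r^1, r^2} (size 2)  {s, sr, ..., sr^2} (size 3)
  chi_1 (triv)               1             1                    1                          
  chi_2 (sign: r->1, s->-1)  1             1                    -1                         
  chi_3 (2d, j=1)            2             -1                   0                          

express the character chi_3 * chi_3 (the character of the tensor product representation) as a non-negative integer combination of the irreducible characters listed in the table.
chi_3 tensor chi_3 = chi_1 + chi_2 + chi_3 (all other irreducibles have multiplicity 0).

Proof sketch: The character of a tensor product is the pointwise product (chi_3 * chi_3)(C) = chi_3(C) * chi_3(C):
  {e}: (2)*(2), {r^1, r^2}: (-1)*(-1), {s, sr, ..., sr^2}: (0)*(0)
so (chi_3 * chi_3) takes values
  {e} -> 4, {r^1, r^2} -> 1, {s, sr, ..., sr^2} -> 0.
Now take the inner product of this character with each irreducible chi from the table, <chi_3*chi_3, chi> = (1/6) sum_C |C| (chi_3*chi_3)(C) conj(chi(C)):
  <chi_3*chi_3, chi_1> = (1/6)[1*(4)*conj(1) + 2*(1)*conj(1) + 3*(0)*conj(1)]
      = (1/6)[(4) + (2) + (0)] = 6/6 = 1
  <chi_3*chi_3, chi_2> = (1/6)[1*(4)*conj(1) + 2*(1)*conj(1) + 3*(0)*conj(-1)]
      = (1/6)[(4) + (2) + (0)] = 6/6 = 1
  <chi_3*chi_3, chi_3> = (1/6)[1*(4)*conj(2) + 2*(1)*conj(-1) + 3*(0)*conj(0)]
      = (1/6)[(8) + (-2) + (0)] = 6/6 = 1
Hence the multiplicities are chi_1: 1, chi_2: 1, chi_3: 1. Dimension check: dim(chi_3)*dim(chi_3) = 2*2 = 4 and sum (mult * dim) = 1*1 + 1*1 + 1*2 = 4.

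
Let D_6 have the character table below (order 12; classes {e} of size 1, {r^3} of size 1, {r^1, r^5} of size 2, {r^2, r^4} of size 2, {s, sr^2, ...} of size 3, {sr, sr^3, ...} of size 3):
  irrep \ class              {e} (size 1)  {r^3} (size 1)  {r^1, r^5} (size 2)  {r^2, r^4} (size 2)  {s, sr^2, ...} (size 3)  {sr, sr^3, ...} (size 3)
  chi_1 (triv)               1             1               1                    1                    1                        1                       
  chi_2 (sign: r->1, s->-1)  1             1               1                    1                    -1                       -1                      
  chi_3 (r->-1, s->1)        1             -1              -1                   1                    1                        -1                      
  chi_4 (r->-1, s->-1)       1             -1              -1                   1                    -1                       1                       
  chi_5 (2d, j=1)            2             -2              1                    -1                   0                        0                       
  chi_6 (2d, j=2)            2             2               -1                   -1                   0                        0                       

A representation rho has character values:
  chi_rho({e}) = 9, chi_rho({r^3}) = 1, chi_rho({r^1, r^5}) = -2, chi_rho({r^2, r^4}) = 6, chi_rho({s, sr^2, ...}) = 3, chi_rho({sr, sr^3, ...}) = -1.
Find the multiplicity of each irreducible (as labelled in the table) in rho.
Multiplicities: chi_1: 2, chi_2: 1, chi_3: 3, chi_4: 1, chi_5: 0, chi_6: 1.

Use <chi_rho, chi> = (1/|G|) sum_C |C| * chi_rho(C) * conj(chi(C)) with |G| = 12 for each irreducible chi in the table:
  <chi_rho, chi_1> = (1/12)[1*(9)*conj(1) + 1*(1)*conj(1) + 2*(-2)*conj(1) + 2*(6)*conj(1) + 3*(3)*conj(1) + 3*(-1)*conj(1)]
      = (1/12)[(9) + (1) + (-4) + (12) + (9) + (-3)] = 24/12 = 2
  <chi_rho, chi_2> = (1/12)[1*(9)*conj(1) + 1*(1)*conj(1) + 2*(-2)*conj(1) + 2*(6)*conj(1) + 3*(3)*conj(-1) + 3*(-1)*conj(-1)]
      = (1/12)[(9) + (1) + (-4) + (12) + (-9) + (3)] = 12/12 = 1
  <chi_rho, chi_3> = (1/12)[1*(9)*conj(1) + 1*(1)*conj(-1) + 2*(-2)*conj(-1) + 2*(6)*conj(1) + 3*(3)*conj(1) + 3*(-1)*conj(-1)]
      = (1/12)[(9) + (-1) + (4) + (12) + (9) + (3)] = 36/12 = 3
  <chi_rho, chi_4> = (1/12)[1*(9)*conj(1) + 1*(1)*conj(-1) + 2*(-2)*conj(-1) + 2*(6)*conj(1) + 3*(3)*conj(-1) + 3*(-1)*conj(1)]
      = (1/12)[(9) + (-1) + (4) + (12) + (-9) + (-3)] = 12/12 = 1
  <chi_rho, chi_5> = (1/12)[1*(9)*conj(2) + 1*(1)*conj(-2) + 2*(-2)*conj(1) + 2*(6)*conj(-1) + 3*(3)*conj(0) + 3*(-1)*conj(0)]
      = (1/12)[(18) + (-2) + (-4) + (-12) + (0) + (0)] = 0/12 = 0
  <chi_rho, chi_6> = (1/12)[1*(9)*conj(2) + 1*(1)*conj(2) + 2*(-2)*conj(-1) + 2*(6)*conj(-1) + 3*(3)*conj(0) + 3*(-1)*conj(0)]
      = (1/12)[(18) + (2) + (4) + (-12) + (0) + (0)] = 12/12 = 1
Dimension check: dim(rho) = sum (mult * dim) = 2*1 + 1*1 + 3*1 + 1*1 + 0*2 + 1*2 = 9 = chi_rho(e) = 9.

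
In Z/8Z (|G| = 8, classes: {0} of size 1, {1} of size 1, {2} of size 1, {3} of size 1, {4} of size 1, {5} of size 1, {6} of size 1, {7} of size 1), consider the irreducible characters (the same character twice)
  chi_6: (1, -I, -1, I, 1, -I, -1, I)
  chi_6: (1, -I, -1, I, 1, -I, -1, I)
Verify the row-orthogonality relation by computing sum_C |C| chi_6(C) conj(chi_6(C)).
Sum = 8 = |G| = 8; so <chi_6, chi_6> = 1 (norm-1 confirms irreducibility).

Solution. Compute term by term over conjugacy classes (|C| * chi_6(C) * conj(chi_6(C))):
  1*(1)*conj(1) + 1*(-I)*conj(-I) + 1*(-1)*conj(-1) + 1*(I)*conj(I) + 1*(1)*conj(1) + 1*(-I)*conj(-I) + 1*(-1)*conj(-1) + 1*(I)*conj(I)
  = (1) + (1) + (1) + (1) + (1) + (1) + (1) + (1)
  = 8.
(Exp terms are combined using exp(i*s)*conj(exp(i*t)) = exp(i*(s-t)), and sums of them are collapsed using the identity that for every m > 1 the m distinct m-th roots of unity sum to 0, e.g. 1 + exp(2*I*pi/3) + exp(-2*I*pi/3) = 0.)
Dividing by |G| = 8 gives 8/8 = 1, matching the row-orthogonality relation <chi_6, chi_6> = [chi_6 = chi_6].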